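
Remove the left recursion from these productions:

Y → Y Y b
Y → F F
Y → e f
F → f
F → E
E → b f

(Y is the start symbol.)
Y → F F Y'
Y → e f Y'
Y' → Y b Y'
Y' → ε
F → f
F → E
E → b f

Y is directly left-recursive. The standard transformation for
  A → A α₁ | ... | A α_m | β₁ | ... | β_n
is
  A  → β₁ A' | ... | β_n A'
  A' → α₁ A' | ... | α_m A' | ε

Y → F F becomes Y → F F Y'
Y → e f becomes Y → e f Y'
Y → Y Y b becomes Y' → Y b Y'
Add Y' → ε

Productions for other non-terminals are unchanged:
  F → f
  F → E
  E → b f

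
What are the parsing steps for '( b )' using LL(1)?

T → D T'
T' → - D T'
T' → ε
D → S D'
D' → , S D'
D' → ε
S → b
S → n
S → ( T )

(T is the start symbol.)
LL(1) parsing maintains a stack (initially the start symbol over $) and the input. At each step: if the stack top is a terminal, match it against the current input token; if it is a non-terminal N, replace it with the RHS of M[N, lookahead] (the unique production whose predict set contains the lookahead).

Stack is shown with the top on the left.

Stack              Input    Action
----------------------------------
T $                ( b ) $  output T → D T'
D T' $             ( b ) $  output D → S D'
S D' T' $          ( b ) $  output S → ( T )
( T ) D' T' $      ( b ) $  match '('
T ) D' T' $        b ) $    output T → D T'
D T' ) D' T' $     b ) $    output D → S D'
S D' T' ) D' T' $  b ) $    output S → b
b D' T' ) D' T' $  b ) $    match 'b'
D' T' ) D' T' $    ) $      output D' → ε
T' ) D' T' $       ) $      output T' → ε
) D' T' $          ) $      match ')'
D' T' $            $        output D' → ε
T' $               $        output T' → ε
$                  $        accept

The string is accepted.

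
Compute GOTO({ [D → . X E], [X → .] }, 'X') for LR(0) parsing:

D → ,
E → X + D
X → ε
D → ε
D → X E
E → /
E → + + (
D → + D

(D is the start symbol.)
GOTO(I, 'X') = CLOSURE({ [A → αX.β] : [A → α.Xβ] ∈ I, X = 'X' })

Items with dot before 'X', with the dot advanced:
  [D → . X E] → [D → X . E]
Closure of the advanced items:
  [D → X . E] has the dot before E: add [E → . X + D], [E → . /], [E → . + + (]
  [E → . X + D] has the dot before X: add [X → .]

GOTO = { [D → X . E], [E → . + + (], [E → . /], [E → . X + D], [X → .] }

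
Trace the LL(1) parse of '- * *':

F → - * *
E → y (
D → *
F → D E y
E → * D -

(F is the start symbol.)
Stack is shown with the top on the left.

Stack    Input    Action
------------------------
F $      - * * $  output F → - * *
- * * $  - * * $  match '-'
* * $    * * $    match '*'
* $      * $      match '*'
$        $        accept

The string is accepted.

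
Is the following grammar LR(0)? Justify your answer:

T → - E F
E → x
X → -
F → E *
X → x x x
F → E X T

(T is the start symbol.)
Yes, the grammar is LR(0)

A grammar is LR(0) if no state in the canonical LR(0) collection has:
  - both a shift item (dot before a terminal) and a complete item (shift-reduce conflict), or
  - two or more complete items (reduce-reduce conflict; the accept item [T' → T .] counts as a complete item here).

Augment with T' → T and build the canonical LR(0) collection (I0 = CLOSURE({[T' → . T]}), then GOTO on every symbol after a dot until no new states appear). It has 14 states:
  I0: { [T → . - E F], [T' → . T] }  — shift
  I1: { [E → . x], [T → - . E F] }  — shift
  I2: { [T' → T .] }  — accept
  I3: { [E → . x], [F → . E *], [F → . E X T], [T → - E . F] }  — shift
  I4: { [E → x .] }  — reduce
  I5: { [F → E . *], [F → E . X T], [X → . -], [X → . x x x] }  — shift
  I6: { [T → - E F .] }  — reduce
  I7: { [F → E * .] }  — reduce
  I8: { [X → - .] }  — reduce
  I9: { [F → E X . T], [T → . - E F] }  — shift
  I10: { [X → x . x x] }  — shift
  I11: { [X → x x . x] }  — shift
  I12: { [X → x x x .] }  — reduce
  I13: { [F → E X T .] }  — reduce

Every state is either a pure shift/goto state or contains exactly one complete item and nothing to shift — no conflicts. The grammar is LR(0).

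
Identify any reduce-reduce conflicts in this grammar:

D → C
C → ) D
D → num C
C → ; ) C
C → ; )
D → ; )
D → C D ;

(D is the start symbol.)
Yes — I12: [C → ; ) .] vs [D → ; ) .]

Augment with D' → D and build the canonical LR(0) collection (I0 = CLOSURE({[D' → . D]}), then GOTO on every symbol after a dot until no new states appear). It has 14 states:
  I0: { [C → . ) D], [C → . ; ) C], [C → . ; )], [D → . ; )], [D → . C D ;], [D → . C], [D → . num C], [D' → . D] }  — shift
  I1: { [C → ) . D], [C → . ) D], [C → . ; ) C], [C → . ; )], [D → . ; )], [D → . C D ;], [D → . C], [D → . num C] }  — shift
  I2: { [C → ; . ) C], [C → ; . )], [D → ; . )] }  — shift
  I3: { [C → . ) D], [C → . ; ) C], [C → . ; )], [D → . ; )], [D → . C D ;], [D → . C], [D → . num C], [D → C . D ;], [D → C .] }  — shift, reduce
  I4: { [D' → D .] }  — accept
  I5: { [C → . ) D], [C → . ; ) C], [C → . ; )], [D → num . C] }  — shift
  I6: { [C → ; . ) C], [C → ; . )] }  — shift
  I7: { [D → num C .] }  — reduce
  I8: { [C → . ) D], [C → . ; ) C], [C → . ; )], [C → ; ) . C], [C → ; ) .] }  — shift, reduce
  I9: { [C → ; ) C .] }  — reduce
  I10: { [D → C D . ;] }  — shift
  I11: { [D → C D ; .] }  — reduce
  I12: { [C → . ) D], [C → . ; ) C], [C → . ; )], [C → ; ) . C], [C → ; ) .], [D → ; ) .] }  — shift, 2 reduces
  I13: { [C → ) D .] }  — reduce

I12 contains complete items [C → ; ) .], [D → ; ) .] — reduce-reduce conflict.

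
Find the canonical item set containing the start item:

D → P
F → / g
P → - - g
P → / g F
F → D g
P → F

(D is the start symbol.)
First, augment the grammar with D' → D
I₀ = CLOSURE({ [D' → . D] }):
  [D' → . D] has the dot before D: add [D → . P]
  [D → . P] has the dot before P: add [P → . - - g], [P → . / g F], [P → . F]
  [P → . F] has the dot before F: add [F → . / g], [F → . D g]
No further items can be added.

I₀ = { [D → . P], [D' → . D], [F → . / g], [F → . D g], [P → . - - g], [P → . / g F], [P → . F] }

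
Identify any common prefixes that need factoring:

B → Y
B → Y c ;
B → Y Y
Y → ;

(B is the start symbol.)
Yes, B has productions with common prefix 'Y'

Left-factoring is needed when two productions for the same non-terminal
share a common prefix on the right-hand side.

Productions for B:
  B → Y
  B → Y c ;
  B → Y Y

Found common prefix 'Y' in productions for B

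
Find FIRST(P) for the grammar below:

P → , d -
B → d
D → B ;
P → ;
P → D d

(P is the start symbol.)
{ ',', ';', 'd' }

FIRST sets of the other non-terminals involved (by the same procedure, iterated to a fixed point):
  FIRST(D) = { 'd' }

From P → , d -:
  - ',' is a terminal: add ',' and stop
From P → ;:
  - ';' is a terminal: add ';' and stop
From P → D d:
  - D is a non-terminal: add FIRST(D) \ {ε} = { 'd' }
    D is not nullable, so stop

Collecting: FIRST(P) = { ',', ';', 'd' }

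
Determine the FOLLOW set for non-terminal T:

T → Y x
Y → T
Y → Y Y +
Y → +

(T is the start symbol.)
{ $, '+', 'x' }

T is the start symbol, so $ ∈ FOLLOW(T).
In Y → T: T is at the end, add FOLLOW(Y)

The FOLLOW sets referred to above (computed the same way, to a fixed point):
  FOLLOW(Y) = { '+', 'x' }

Taking the union: FOLLOW(T) = { $, '+', 'x' }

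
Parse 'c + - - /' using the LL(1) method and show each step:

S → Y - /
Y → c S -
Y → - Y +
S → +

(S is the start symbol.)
LL(1) parsing maintains a stack (initially the start symbol over $) and the input. At each step: if the stack top is a terminal, match it against the current input token; if it is a non-terminal N, replace it with the RHS of M[N, lookahead] (the unique production whose predict set contains the lookahead).

Stack is shown with the top on the left.

Stack        Input        Action
--------------------------------
S $          c + - - / $  output S → Y - /
Y - / $      c + - - / $  output Y → c S -
c S - - / $  c + - - / $  match 'c'
S - - / $    + - - / $    output S → +
+ - - / $    + - - / $    match '+'
- - / $      - - / $      match '-'
- / $        - / $        match '-'
/ $          / $          match '/'
$            $            accept

The string is accepted.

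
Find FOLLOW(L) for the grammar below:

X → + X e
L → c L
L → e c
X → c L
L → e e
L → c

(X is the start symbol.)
To compute FOLLOW(L), find every occurrence of L on a right-hand side N → α L β: add FIRST(β) \ {ε}, and if β is empty or nullable also add FOLLOW(N). Iterate to a fixed point.

In L → c L: L is at the end; this adds FOLLOW(L) to itself — nothing new
In X → c L: L is at the end, add FOLLOW(X)

The FOLLOW sets referred to above (computed the same way, to a fixed point):
  FOLLOW(X) = { $, 'e' }

Taking the union: FOLLOW(L) = { $, 'e' }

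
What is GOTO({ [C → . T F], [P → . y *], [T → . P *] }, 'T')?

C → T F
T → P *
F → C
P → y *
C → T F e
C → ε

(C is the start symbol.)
{ [C → . T F e], [C → . T F], [C → .], [C → T . F], [F → . C], [P → . y *], [T → . P *] }

GOTO(I, 'T') = CLOSURE({ [A → αX.β] : [A → α.Xβ] ∈ I, X = 'T' })

Items with dot before 'T', with the dot advanced:
  [C → . T F] → [C → T . F]
Closure of the advanced items:
  [C → T . F] has the dot before F: add [F → . C]
  [F → . C] has the dot before C: add [C → . T F], [C → . T F e], [C → .]
  [C → . T F] has the dot before T: add [T → . P *]
  [T → . P *] has the dot before P: add [P → . y *]

GOTO = { [C → . T F e], [C → . T F], [C → .], [C → T . F], [F → . C], [P → . y *], [T → . P *] }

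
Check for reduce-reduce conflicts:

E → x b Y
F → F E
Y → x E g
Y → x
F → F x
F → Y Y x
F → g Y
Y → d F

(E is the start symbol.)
No reduce-reduce conflicts

Augment with E' → E and build the canonical LR(0) collection (I0 = CLOSURE({[E' → . E]}), then GOTO on every symbol after a dot until no new states appear). It has 17 states:
  I0: { [E → . x b Y], [E' → . E] }  — shift
  I1: { [E' → E .] }  — accept
  I2: { [E → x . b Y] }  — shift
  I3: { [E → x b . Y], [Y → . d F], [Y → . x E g], [Y → . x] }  — shift
  I4: { [E → x b Y .] }  — reduce
  I5: { [F → . F E], [F → . F x], [F → . Y Y x], [F → . g Y], [Y → . d F], [Y → . x E g], [Y → . x], [Y → d . F] }  — shift
  I6: { [E → . x b Y], [Y → x . E g], [Y → x .] }  — shift, reduce
  I7: { [Y → x E . g] }  — shift
  I8: { [Y → x E g .] }  — reduce
  I9: { [E → . x b Y], [F → F . E], [F → F . x], [Y → d F .] }  — shift, reduce
  I10: { [F → Y . Y x], [Y → . d F], [Y → . x E g], [Y → . x] }  — shift
  I11: { [F → g . Y], [Y → . d F], [Y → . x E g], [Y → . x] }  — shift
  I12: { [F → g Y .] }  — reduce
  I13: { [F → Y Y . x] }  — shift
  I14: { [F → Y Y x .] }  — reduce
  I15: { [F → F E .] }  — reduce
  I16: { [E → x . b Y], [F → F x .] }  — shift, reduce

No state contains more than one complete item.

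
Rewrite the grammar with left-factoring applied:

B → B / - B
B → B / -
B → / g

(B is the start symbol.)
B → B / - B'
B' → B
B' → ε
B → / g

Left-factoring transforms A → αβ₁ | αβ₂ into A → αA' and A' → β₁ | β₂
(α is the longest common prefix among the alternatives). Repeat until
no nonterminal has two alternatives with a common prefix.

Round 1: B has alternatives sharing prefix 'B / -'. Introduce B': B → B / - B'
  Add: B' → B
  Add: B' → ε

No remaining common prefixes — done.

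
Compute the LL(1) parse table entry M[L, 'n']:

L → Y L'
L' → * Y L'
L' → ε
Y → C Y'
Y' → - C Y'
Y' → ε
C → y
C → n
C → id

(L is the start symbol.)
To find M[L, 'n'], we find productions for L where 'n' is in the predict set (PREDICT(N → α) = (FIRST(α) \ {ε}) ∪ (FOLLOW(N) if α ⇒* ε)).

Relevant sets:
  FIRST(Y) = { 'id', 'n', 'y' }

L → Y L': PREDICT = { 'id', 'n', 'y' }
  'n' is in predict set, so this production goes in M[L, 'n']

M[L, 'n'] = L → Y L'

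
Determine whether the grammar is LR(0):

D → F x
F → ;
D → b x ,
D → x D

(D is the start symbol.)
A grammar is LR(0) if no state in the canonical LR(0) collection has:
  - both a shift item (dot before a terminal) and a complete item (shift-reduce conflict), or
  - two or more complete items (reduce-reduce conflict; the accept item [D' → D .] counts as a complete item here).

Augment with D' → D and build the canonical LR(0) collection (I0 = CLOSURE({[D' → . D]}), then GOTO on every symbol after a dot until no new states appear). It has 10 states:
  I0: { [D → . F x], [D → . b x ,], [D → . x D], [D' → . D], [F → . ;] }  — shift
  I1: { [F → ; .] }  — reduce
  I2: { [D' → D .] }  — accept
  I3: { [D → F . x] }  — shift
  I4: { [D → b . x ,] }  — shift
  I5: { [D → . F x], [D → . b x ,], [D → . x D], [D → x . D], [F → . ;] }  — shift
  I6: { [D → x D .] }  — reduce
  I7: { [D → b x . ,] }  — shift
  I8: { [D → b x , .] }  — reduce
  I9: { [D → F x .] }  — reduce

Every state is either a pure shift/goto state or contains exactly one complete item and nothing to shift — no conflicts. The grammar is LR(0).

Answer: Yes, the grammar is LR(0)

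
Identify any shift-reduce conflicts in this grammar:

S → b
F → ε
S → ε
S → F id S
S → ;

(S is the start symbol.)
Yes — I0: [F → .] vs [S → . ;]; I5: [F → .] vs [S → . ;]

A shift-reduce conflict occurs when an LR(0) state has both:
  - a complete (reduce) item [A → α .] (dot at the end), and
  - a shift item [B → β . c γ] (dot before a terminal).

Augment with S' → S and build the canonical LR(0) collection (I0 = CLOSURE({[S' → . S]}), then GOTO on every symbol after a dot until no new states appear). It has 7 states:
  I0: { [F → .], [S → . ;], [S → . F id S], [S → . b], [S → .], [S' → . S] }  — shift, 2 reduces
  I1: { [S → ; .] }  — reduce
  I2: { [S → F . id S] }  — shift
  I3: { [S' → S .] }  — accept
  I4: { [S → b .] }  — reduce
  I5: { [F → .], [S → . ;], [S → . F id S], [S → . b], [S → .], [S → F id . S] }  — shift, 2 reduces
  I6: { [S → F id S .] }  — reduce

I0 contains reduce items [F → .], [S → .] and shift items [S → . ;], [S → . b] — shift-reduce conflict.
I5 contains reduce items [F → .], [S → .] and shift items [S → . ;], [S → . b] — shift-reduce conflict.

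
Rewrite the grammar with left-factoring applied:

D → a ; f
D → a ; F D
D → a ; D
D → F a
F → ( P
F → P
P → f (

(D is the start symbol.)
Left-factoring transforms A → αβ₁ | αβ₂ into A → αA' and A' → β₁ | β₂
(α is the longest common prefix among the alternatives). Repeat until
no nonterminal has two alternatives with a common prefix.

Round 1: D has alternatives sharing prefix 'a ;'. Introduce D': D → a ; D'
  Add: D' → f
  Add: D' → F D
  Add: D' → D

No remaining common prefixes — done.

Resulting grammar:
D → a ; D'
D' → f
D' → F D
D' → D
D → F a
F → ( P
F → P
P → f (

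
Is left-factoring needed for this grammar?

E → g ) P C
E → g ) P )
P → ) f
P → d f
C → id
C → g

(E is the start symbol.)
Left-factoring is needed when two productions for the same non-terminal
share a common prefix on the right-hand side.

Productions for E:
  E → g ) P C
  E → g ) P )
Productions for P:
  P → ) f
  P → d f
Productions for C:
  C → id
  C → g

Found common prefix 'g ) P' in productions for E

Answer: Yes, E has productions with common prefix 'g ) P'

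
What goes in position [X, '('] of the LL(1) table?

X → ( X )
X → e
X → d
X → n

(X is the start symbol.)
To find M[X, '('], we find productions for X where '(' is in the predict set (PREDICT(N → α) = (FIRST(α) \ {ε}) ∪ (FOLLOW(N) if α ⇒* ε)).

X → ( X ): PREDICT = { '(' }
  '(' is in predict set, so this production goes in M[X, '(']
X → e: PREDICT = { 'e' }
X → d: PREDICT = { 'd' }
X → n: PREDICT = { 'n' }

M[X, '('] = X → ( X )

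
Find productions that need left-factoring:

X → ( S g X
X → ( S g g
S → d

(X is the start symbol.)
Yes, X has productions with common prefix '( S g'

Left-factoring is needed when two productions for the same non-terminal
share a common prefix on the right-hand side.

Productions for X:
  X → ( S g X
  X → ( S g g

Found common prefix '( S g' in productions for X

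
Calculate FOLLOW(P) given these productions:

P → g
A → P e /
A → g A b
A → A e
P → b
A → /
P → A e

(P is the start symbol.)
{ $, 'e' }

P is the start symbol, so $ ∈ FOLLOW(P).
In A → P e /: P is followed by e '/', add FIRST(e '/') \ {ε} = { 'e' }

Taking the union: FOLLOW(P) = { $, 'e' }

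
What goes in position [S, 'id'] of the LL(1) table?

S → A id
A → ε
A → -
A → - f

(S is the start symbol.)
S → A id

To find M[S, 'id'], we find productions for S where 'id' is in the predict set (PREDICT(N → α) = (FIRST(α) \ {ε}) ∪ (FOLLOW(N) if α ⇒* ε)).

Relevant sets:
  FIRST(A) = { '-', ε }

S → A id: PREDICT = { '-', 'id' }
  'id' is in predict set, so this production goes in M[S, 'id']

M[S, 'id'] = S → A id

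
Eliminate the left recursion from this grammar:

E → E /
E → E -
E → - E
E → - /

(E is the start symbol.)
E is directly left-recursive. The standard transformation for
  A → A α₁ | ... | A α_m | β₁ | ... | β_n
is
  A  → β₁ A' | ... | β_n A'
  A' → α₁ A' | ... | α_m A' | ε

E → - E becomes E → - E E'
E → - / becomes E → - / E'
E → E / becomes E' → / E'
E → E - becomes E' → - E'
Add E' → ε

Resulting grammar:
E → - E E'
E → - / E'
E' → / E'
E' → - E'
E' → ε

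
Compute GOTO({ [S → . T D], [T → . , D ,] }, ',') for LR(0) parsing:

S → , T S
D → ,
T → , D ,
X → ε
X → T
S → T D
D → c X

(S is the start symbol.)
{ [D → . ,], [D → . c X], [T → , . D ,] }

GOTO(I, ',') = CLOSURE({ [A → αX.β] : [A → α.Xβ] ∈ I, X = ',' })

Items with dot before ',', with the dot advanced:
  [T → . , D ,] → [T → , . D ,]
Closure of the advanced items:
  [T → , . D ,] has the dot before D: add [D → . ,], [D → . c X]

GOTO = { [D → . ,], [D → . c X], [T → , . D ,] }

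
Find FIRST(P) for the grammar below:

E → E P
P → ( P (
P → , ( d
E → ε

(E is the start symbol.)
From P → ( P (:
  - '(' is a terminal: add '(' and stop
From P → , ( d:
  - ',' is a terminal: add ',' and stop

Collecting: FIRST(P) = { '(', ',' }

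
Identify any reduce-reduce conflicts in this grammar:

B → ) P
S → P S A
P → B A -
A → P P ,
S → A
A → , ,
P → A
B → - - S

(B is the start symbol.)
Yes — I6: [P → A .] vs [S → A .]; I12: [P → A .] vs [S → P S A .]

Augment with B' → B and build the canonical LR(0) collection (I0 = CLOSURE({[B' → . B]}), then GOTO on every symbol after a dot until no new states appear). It has 21 states:
  I0: { [B → . ) P], [B → . - - S], [B' → . B] }  — shift
  I1: { [A → . , ,], [A → . P P ,], [B → ) . P], [B → . ) P], [B → . - - S], [P → . A], [P → . B A -] }  — shift
  I2: { [B → - . - S] }  — shift
  I3: { [B' → B .] }  — accept
  I4: { [A → . , ,], [A → . P P ,], [B → - - . S], [B → . ) P], [B → . - - S], [P → . A], [P → . B A -], [S → . A], [S → . P S A] }  — shift
  I5: { [A → , . ,] }  — shift
  I6: { [P → A .], [S → A .] }  — 2 reduces
  I7: { [A → . , ,], [A → . P P ,], [B → . ) P], [B → . - - S], [P → . A], [P → . B A -], [P → B . A -] }  — shift
  I8: { [A → . , ,], [A → . P P ,], [A → P . P ,], [B → . ) P], [B → . - - S], [P → . A], [P → . B A -], [S → . A], [S → . P S A], [S → P . S A] }  — shift
  I9: { [B → - - S .] }  — reduce
  I10: { [A → . , ,], [A → . P P ,], [A → P . P ,], [A → P P . ,], [B → . ) P], [B → . - - S], [P → . A], [P → . B A -], [S → . A], [S → . P S A], [S → P . S A] }  — shift
  I11: { [A → . , ,], [A → . P P ,], [B → . ) P], [B → . - - S], [P → . A], [P → . B A -], [S → P S . A] }  — shift
  I12: { [P → A .], [S → P S A .] }  — 2 reduces
  I13: { [A → . , ,], [A → . P P ,], [A → P . P ,], [B → . ) P], [B → . - - S], [P → . A], [P → . B A -] }  — shift
  I14: { [P → A .] }  — reduce
  I15: { [A → . , ,], [A → . P P ,], [A → P . P ,], [A → P P . ,], [B → . ) P], [B → . - - S], [P → . A], [P → . B A -] }  — shift
  I16: { [A → , . ,], [A → P P , .] }  — shift, reduce
  I17: { [A → , , .] }  — reduce
  I18: { [P → A .], [P → B A . -] }  — shift, reduce
  I19: { [P → B A - .] }  — reduce
  I20: { [A → . , ,], [A → . P P ,], [A → P . P ,], [B → ) P .], [B → . ) P], [B → . - - S], [P → . A], [P → . B A -] }  — shift, reduce

I6 contains complete items [P → A .], [S → A .] — reduce-reduce conflict.
I12 contains complete items [P → A .], [S → P S A .] — reduce-reduce conflict.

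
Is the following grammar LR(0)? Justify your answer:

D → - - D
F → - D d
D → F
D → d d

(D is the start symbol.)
Augment with D' → D and build the canonical LR(0) collection (I0 = CLOSURE({[D' → . D]}), then GOTO on every symbol after a dot until no new states appear). It has 10 states:
  I0: { [D → . - - D], [D → . F], [D → . d d], [D' → . D], [F → . - D d] }  — shift
  I1: { [D → - . - D], [D → . - - D], [D → . F], [D → . d d], [F → - . D d], [F → . - D d] }  — shift
  I2: { [D' → D .] }  — accept
  I3: { [D → F .] }  — reduce
  I4: { [D → d . d] }  — shift
  I5: { [D → d d .] }  — reduce
  I6: { [D → - - . D], [D → - . - D], [D → . - - D], [D → . F], [D → . d d], [F → - . D d], [F → . - D d] }  — shift
  I7: { [F → - D . d] }  — shift
  I8: { [F → - D d .] }  — reduce
  I9: { [D → - - D .], [F → - D . d] }  — shift, reduce

Conflict in state I9:
  Shift-reduce conflict between [D → - - D .] and [F → - D . d]
So the grammar is NOT LR(0).

Answer: No. Shift-reduce conflict between [D → - - D .] and [F → - D . d]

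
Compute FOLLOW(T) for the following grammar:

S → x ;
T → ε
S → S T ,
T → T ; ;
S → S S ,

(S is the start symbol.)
{ ',', ';' }

In S → S T ,: T is followed by ',', add FIRST(',') \ {ε} = { ',' }
In T → T ; ;: T is followed by ';' ';', add FIRST(';' ';') \ {ε} = { ';' }

Taking the union: FOLLOW(T) = { ',', ';' }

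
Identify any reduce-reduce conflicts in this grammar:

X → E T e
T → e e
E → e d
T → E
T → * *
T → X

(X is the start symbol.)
Augment with X' → X and build the canonical LR(0) collection (I0 = CLOSURE({[X' → . X]}), then GOTO on every symbol after a dot until no new states appear). It has 13 states:
  I0: { [E → . e d], [X → . E T e], [X' → . X] }  — shift
  I1: { [E → . e d], [T → . * *], [T → . E], [T → . X], [T → . e e], [X → . E T e], [X → E . T e] }  — shift
  I2: { [X' → X .] }  — accept
  I3: { [E → e . d] }  — shift
  I4: { [E → e d .] }  — reduce
  I5: { [T → * . *] }  — shift
  I6: { [E → . e d], [T → . * *], [T → . E], [T → . X], [T → . e e], [T → E .], [X → . E T e], [X → E . T e] }  — shift, reduce
  I7: { [X → E T . e] }  — shift
  I8: { [T → X .] }  — reduce
  I9: { [E → e . d], [T → e . e] }  — shift
  I10: { [T → e e .] }  — reduce
  I11: { [X → E T e .] }  — reduce
  I12: { [T → * * .] }  — reduce

No state contains more than one complete item.

Answer: No reduce-reduce conflicts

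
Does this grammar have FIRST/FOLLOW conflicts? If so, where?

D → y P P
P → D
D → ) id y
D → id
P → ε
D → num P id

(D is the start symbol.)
Yes. P → D with FOLLOW(P) on { ')', 'id', 'num', 'y' }

Nullable non-terminals: P.
FIRST sets used below: FIRST(D) = { ')', 'id', 'num', 'y' }

P: nullable alternative(s) P → ε; FOLLOW(P) = { $, ')', 'id', 'num', 'y' }
  P → D: FIRST \ {ε} = { ')', 'id', 'num', 'y' } — overlaps FOLLOW(P) on { ')', 'id', 'num', 'y' }: CONFLICT
  P → ε: FIRST \ {ε} = { } — this is the only nullable alternative, skip

D has no nullable alternative, so no FIRST/FOLLOW check is needed there.

So the grammar has 1 FIRST/FOLLOW conflict (marked CONFLICT above).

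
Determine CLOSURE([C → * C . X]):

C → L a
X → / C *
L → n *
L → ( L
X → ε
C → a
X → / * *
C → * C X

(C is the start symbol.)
{ [C → * C . X], [X → . / * *], [X → . / C *], [X → .] }

Start with: [C → * C . X]
  [C → * C . X] has the dot before X: add [X → . / C *], [X → .], [X → . / * *]
No further items can be added.

CLOSURE = { [C → * C . X], [X → . / * *], [X → . / C *], [X → .] }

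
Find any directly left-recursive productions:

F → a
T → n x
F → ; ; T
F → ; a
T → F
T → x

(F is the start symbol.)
Direct left recursion occurs when N → N α for some non-terminal N (the right-hand side begins with the left-hand side itself).

F → a: starts with a
T → n x: starts with n
F → ; ; T: starts with ';'
F → ; a: starts with ';'
T → F: starts with F
T → x: starts with x

No direct left recursion found.

Answer: No direct left recursion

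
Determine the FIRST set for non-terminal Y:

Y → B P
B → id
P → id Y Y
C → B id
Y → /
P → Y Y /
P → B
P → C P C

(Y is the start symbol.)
{ '/', 'id' }

To compute FIRST(Y), examine every production with Y on the left-hand side, reading each right-hand side left to right until a non-nullable symbol is reached.

FIRST sets of the other non-terminals involved (by the same procedure, iterated to a fixed point):
  FIRST(B) = { 'id' }

From Y → B P:
  - B is a non-terminal: add FIRST(B) \ {ε} = { 'id' }
    B is not nullable, so stop
From Y → /:
  - '/' is a terminal: add '/' and stop

Collecting: FIRST(Y) = { '/', 'id' }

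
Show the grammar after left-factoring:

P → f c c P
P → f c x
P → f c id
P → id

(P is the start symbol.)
Left-factoring transforms A → αβ₁ | αβ₂ into A → αA' and A' → β₁ | β₂
(α is the longest common prefix among the alternatives). Repeat until
no nonterminal has two alternatives with a common prefix.

Round 1: P has alternatives sharing prefix 'f c'. Introduce P': P → f c P'
  Add: P' → c P
  Add: P' → x
  Add: P' → id

No remaining common prefixes — done.

Resulting grammar:
P → f c P'
P' → c P
P' → x
P' → id
P → id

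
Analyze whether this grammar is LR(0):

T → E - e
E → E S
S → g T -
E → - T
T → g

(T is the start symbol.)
Yes, the grammar is LR(0)

Augment with T' → T and build the canonical LR(0) collection (I0 = CLOSURE({[T' → . T]}), then GOTO on every symbol after a dot until no new states appear). It has 12 states:
  I0: { [E → . - T], [E → . E S], [T → . E - e], [T → . g], [T' → . T] }  — shift
  I1: { [E → - . T], [E → . - T], [E → . E S], [T → . E - e], [T → . g] }  — shift
  I2: { [E → E . S], [S → . g T -], [T → E . - e] }  — shift
  I3: { [T' → T .] }  — accept
  I4: { [T → g .] }  — reduce
  I5: { [T → E - . e] }  — shift
  I6: { [E → E S .] }  — reduce
  I7: { [E → . - T], [E → . E S], [S → g . T -], [T → . E - e], [T → . g] }  — shift
  I8: { [S → g T . -] }  — shift
  I9: { [S → g T - .] }  — reduce
  I10: { [T → E - e .] }  — reduce
  I11: { [E → - T .] }  — reduce

Every state is either a pure shift/goto state or contains exactly one complete item and nothing to shift — no conflicts. The grammar is LR(0).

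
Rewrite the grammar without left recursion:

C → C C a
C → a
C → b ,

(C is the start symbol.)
C → a C'
C → b , C'
C' → C a C'
C' → ε

C is directly left-recursive. The standard transformation for
  A → A α₁ | ... | A α_m | β₁ | ... | β_n
is
  A  → β₁ A' | ... | β_n A'
  A' → α₁ A' | ... | α_m A' | ε

C → a becomes C → a C'
C → b , becomes C → b , C'
C → C C a becomes C' → C a C'
Add C' → ε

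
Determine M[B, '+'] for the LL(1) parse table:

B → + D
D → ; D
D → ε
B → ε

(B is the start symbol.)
To find M[B, '+'], we find productions for B where '+' is in the predict set (PREDICT(N → α) = (FIRST(α) \ {ε}) ∪ (FOLLOW(N) if α ⇒* ε)).

Relevant sets:
  FOLLOW(B) = { $ }

B → + D: PREDICT = { '+' }
  '+' is in predict set, so this production goes in M[B, '+']
B → ε: PREDICT = { $ }

M[B, '+'] = B → + D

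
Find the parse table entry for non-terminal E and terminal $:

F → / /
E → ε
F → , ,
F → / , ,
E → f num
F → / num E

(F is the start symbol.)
E → ε

To find M[E, $], we find productions for E where $ is in the predict set (PREDICT(N → α) = (FIRST(α) \ {ε}) ∪ (FOLLOW(N) if α ⇒* ε)).

Relevant sets:
  FOLLOW(E) = { $ }

E → ε: PREDICT = { $ }
  $ is in predict set, so this production goes in M[E, $]
E → f num: PREDICT = { 'f' }

M[E, $] = E → ε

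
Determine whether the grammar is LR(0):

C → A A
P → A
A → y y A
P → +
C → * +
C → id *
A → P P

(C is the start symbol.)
Augment with C' → C and build the canonical LR(0) collection (I0 = CLOSURE({[C' → . C]}), then GOTO on every symbol after a dot until no new states appear). It has 15 states:
  I0: { [A → . P P], [A → . y y A], [C → . * +], [C → . A A], [C → . id *], [C' → . C], [P → . +], [P → . A] }  — shift
  I1: { [C → * . +] }  — shift
  I2: { [P → + .] }  — reduce
  I3: { [A → . P P], [A → . y y A], [C → A . A], [P → . +], [P → . A], [P → A .] }  — shift, reduce
  I4: { [C' → C .] }  — accept
  I5: { [A → . P P], [A → . y y A], [A → P . P], [P → . +], [P → . A] }  — shift
  I6: { [C → id . *] }  — shift
  I7: { [A → y . y A] }  — shift
  I8: { [A → . P P], [A → . y y A], [A → y y . A], [P → . +], [P → . A] }  — shift
  I9: { [A → y y A .], [P → A .] }  — 2 reduces
  I10: { [C → id * .] }  — reduce
  I11: { [P → A .] }  — reduce
  I12: { [A → . P P], [A → . y y A], [A → P . P], [A → P P .], [P → . +], [P → . A] }  — shift, reduce
  I13: { [C → A A .], [P → A .] }  — 2 reduces
  I14: { [C → * + .] }  — reduce

Conflict in state I3:
  Shift-reduce conflict between [P → A .] and [A → . y y A]
So the grammar is NOT LR(0).

Answer: No. Shift-reduce conflict between [P → A .] and [A → . y y A]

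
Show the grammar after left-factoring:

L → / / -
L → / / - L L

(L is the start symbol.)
Left-factoring transforms A → αβ₁ | αβ₂ into A → αA' and A' → β₁ | β₂
(α is the longest common prefix among the alternatives). Repeat until
no nonterminal has two alternatives with a common prefix.

Round 1: L has alternatives sharing prefix '/ / -'. Introduce L': L → / / - L'
  Add: L' → ε
  Add: L' → L L

No remaining common prefixes — done.

Resulting grammar:
L → / / - L'
L' → ε
L' → L L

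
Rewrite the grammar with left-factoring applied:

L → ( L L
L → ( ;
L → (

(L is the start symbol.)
Left-factoring transforms A → αβ₁ | αβ₂ into A → αA' and A' → β₁ | β₂
(α is the longest common prefix among the alternatives). Repeat until
no nonterminal has two alternatives with a common prefix.

Round 1: L has alternatives sharing prefix '('. Introduce L': L → ( L'
  Add: L' → L L
  Add: L' → ;
  Add: L' → ε

No remaining common prefixes — done.

Resulting grammar:
L → ( L'
L' → L L
L' → ;
L' → ε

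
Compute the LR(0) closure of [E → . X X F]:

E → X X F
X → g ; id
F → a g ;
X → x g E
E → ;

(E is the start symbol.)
{ [E → . X X F], [X → . g ; id], [X → . x g E] }

To compute CLOSURE, for each item [A → α.Bβ] where B is a non-terminal, add [B → .γ] for all productions B → γ; repeat for the newly added items until nothing changes.

Start with: [E → . X X F]
  [E → . X X F] has the dot before X: add [X → . g ; id], [X → . x g E]
No further items can be added.

CLOSURE = { [E → . X X F], [X → . g ; id], [X → . x g E] }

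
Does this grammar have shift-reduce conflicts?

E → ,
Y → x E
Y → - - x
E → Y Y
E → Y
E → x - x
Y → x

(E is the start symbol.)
Yes — I4: [E → Y .] vs [Y → . - - x]; I5: [Y → x .] vs [E → . ,]; I12: [Y → x .] vs [E → . ,]

A shift-reduce conflict occurs when an LR(0) state has both:
  - a complete (reduce) item [A → α .] (dot at the end), and
  - a shift item [B → β . c γ] (dot before a terminal).

Augment with E' → E and build the canonical LR(0) collection (I0 = CLOSURE({[E' → . E]}), then GOTO on every symbol after a dot until no new states appear). It has 13 states:
  I0: { [E → . ,], [E → . Y Y], [E → . Y], [E → . x - x], [E' → . E], [Y → . - - x], [Y → . x E], [Y → . x] }  — shift
  I1: { [E → , .] }  — reduce
  I2: { [Y → - . - x] }  — shift
  I3: { [E' → E .] }  — accept
  I4: { [E → Y . Y], [E → Y .], [Y → . - - x], [Y → . x E], [Y → . x] }  — shift, reduce
  I5: { [E → . ,], [E → . Y Y], [E → . Y], [E → . x - x], [E → x . - x], [Y → . - - x], [Y → . x E], [Y → . x], [Y → x . E], [Y → x .] }  — shift, reduce
  I6: { [E → x - . x], [Y → - . - x] }  — shift
  I7: { [Y → x E .] }  — reduce
  I8: { [Y → - - . x] }  — shift
  I9: { [E → x - x .] }  — reduce
  I10: { [Y → - - x .] }  — reduce
  I11: { [E → Y Y .] }  — reduce
  I12: { [E → . ,], [E → . Y Y], [E → . Y], [E → . x - x], [Y → . - - x], [Y → . x E], [Y → . x], [Y → x . E], [Y → x .] }  — shift, reduce

I4 contains reduce item [E → Y .] and shift items [Y → . - - x], [Y → . x], [Y → . x E] — shift-reduce conflict.
I5 contains reduce item [Y → x .] and shift items [E → . ,], [E → . x - x], [E → x . - x], [Y → . - - x], [Y → . x], [Y → . x E] — shift-reduce conflict.
I12 contains reduce item [Y → x .] and shift items [E → . ,], [E → . x - x], [Y → . - - x], [Y → . x], [Y → . x E] — shift-reduce conflict.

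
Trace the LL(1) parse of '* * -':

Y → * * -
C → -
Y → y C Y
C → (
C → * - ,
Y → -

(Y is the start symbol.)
LL(1) parsing maintains a stack (initially the start symbol over $) and the input. At each step: if the stack top is a terminal, match it against the current input token; if it is a non-terminal N, replace it with the RHS of M[N, lookahead] (the unique production whose predict set contains the lookahead).

Stack is shown with the top on the left.

Stack    Input    Action
------------------------
Y $      * * - $  output Y → * * -
* * - $  * * - $  match '*'
* - $    * - $    match '*'
- $      - $      match '-'
$        $        accept

The string is accepted.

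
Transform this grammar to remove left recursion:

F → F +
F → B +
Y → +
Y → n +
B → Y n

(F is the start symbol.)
F is directly left-recursive. The standard transformation for
  A → A α₁ | ... | A α_m | β₁ | ... | β_n
is
  A  → β₁ A' | ... | β_n A'
  A' → α₁ A' | ... | α_m A' | ε

F → B + becomes F → B + F'
F → F + becomes F' → + F'
Add F' → ε

Productions for other non-terminals are unchanged:
  Y → +
  Y → n +
  B → Y n

Resulting grammar:
F → B + F'
F' → + F'
F' → ε
Y → +
Y → n +
B → Y n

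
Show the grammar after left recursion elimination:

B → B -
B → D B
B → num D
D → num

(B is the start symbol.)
B → D B B'
B → num D B'
B' → - B'
B' → ε
D → num

B is directly left-recursive. The standard transformation for
  A → A α₁ | ... | A α_m | β₁ | ... | β_n
is
  A  → β₁ A' | ... | β_n A'
  A' → α₁ A' | ... | α_m A' | ε

B → D B becomes B → D B B'
B → num D becomes B → num D B'
B → B - becomes B' → - B'
Add B' → ε

Productions for other non-terminals are unchanged:
  D → num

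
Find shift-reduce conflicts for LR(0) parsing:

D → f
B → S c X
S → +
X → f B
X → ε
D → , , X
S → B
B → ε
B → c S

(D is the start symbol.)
Yes — I4: [X → .] vs [X → . f B]; I6: [B → .] vs [B → . c S]; I10: [B → .] vs [B → . c S]; I12: [B → c S .] vs [B → S . c X]; I13: [X → .] vs [X → . f B]

A shift-reduce conflict occurs when an LR(0) state has both:
  - a complete (reduce) item [A → α .] (dot at the end), and
  - a shift item [B → β . c γ] (dot before a terminal).

Augment with D' → D and build the canonical LR(0) collection (I0 = CLOSURE({[D' → . D]}), then GOTO on every symbol after a dot until no new states appear). It has 15 states:
  I0: { [D → . , , X], [D → . f], [D' → . D] }  — shift
  I1: { [D → , . , X] }  — shift
  I2: { [D' → D .] }  — accept
  I3: { [D → f .] }  — reduce
  I4: { [D → , , . X], [X → . f B], [X → .] }  — shift, reduce
  I5: { [D → , , X .] }  — reduce
  I6: { [B → . S c X], [B → . c S], [B → .], [S → . +], [S → . B], [X → f . B] }  — shift, reduce
  I7: { [S → + .] }  — reduce
  I8: { [S → B .], [X → f B .] }  — 2 reduces
  I9: { [B → S . c X] }  — shift
  I10: { [B → . S c X], [B → . c S], [B → .], [B → c . S], [S → . +], [S → . B] }  — shift, reduce
  I11: { [S → B .] }  — reduce
  I12: { [B → S . c X], [B → c S .] }  — shift, reduce
  I13: { [B → S c . X], [X → . f B], [X → .] }  — shift, reduce
  I14: { [B → S c X .] }  — reduce

I4 contains reduce item [X → .] and shift item [X → . f B] — shift-reduce conflict.
I6 contains reduce item [B → .] and shift items [B → . c S], [S → . +] — shift-reduce conflict.
I10 contains reduce item [B → .] and shift items [B → . c S], [S → . +] — shift-reduce conflict.
I12 contains reduce item [B → c S .] and shift item [B → S . c X] — shift-reduce conflict.
I13 contains reduce item [X → .] and shift item [X → . f B] — shift-reduce conflict.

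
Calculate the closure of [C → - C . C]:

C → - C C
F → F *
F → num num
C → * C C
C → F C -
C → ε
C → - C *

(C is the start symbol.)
{ [C → - C . C], [C → . * C C], [C → . - C *], [C → . - C C], [C → . F C -], [C → .], [F → . F *], [F → . num num] }

Start with: [C → - C . C]
  [C → - C . C] has the dot before C: add [C → . - C C], [C → . * C C], [C → . F C -], [C → .], [C → . - C *]
  [C → . F C -] has the dot before F: add [F → . F *], [F → . num num]
No further items can be added.

CLOSURE = { [C → - C . C], [C → . * C C], [C → . - C *], [C → . - C C], [C → . F C -], [C → .], [F → . F *], [F → . num num] }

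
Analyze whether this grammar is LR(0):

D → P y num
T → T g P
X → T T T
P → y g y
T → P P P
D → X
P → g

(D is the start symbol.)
Augment with D' → D and build the canonical LR(0) collection (I0 = CLOSURE({[D' → . D]}), then GOTO on every symbol after a dot until no new states appear). It has 19 states:
  I0: { [D → . P y num], [D → . X], [D' → . D], [P → . g], [P → . y g y], [T → . P P P], [T → . T g P], [X → . T T T] }  — shift
  I1: { [D' → D .] }  — accept
  I2: { [D → P . y num], [P → . g], [P → . y g y], [T → P . P P] }  — shift
  I3: { [P → . g], [P → . y g y], [T → . P P P], [T → . T g P], [T → T . g P], [X → T . T T] }  — shift
  I4: { [D → X .] }  — reduce
  I5: { [P → g .] }  — reduce
  I6: { [P → y . g y] }  — shift
  I7: { [P → y g . y] }  — shift
  I8: { [P → y g y .] }  — reduce
  I9: { [P → . g], [P → . y g y], [T → P . P P] }  — shift
  I10: { [P → . g], [P → . y g y], [T → . P P P], [T → . T g P], [T → T . g P], [X → T T . T] }  — shift
  I11: { [P → . g], [P → . y g y], [P → g .], [T → T g . P] }  — shift, reduce
  I12: { [T → T g P .] }  — reduce
  I13: { [T → T . g P], [X → T T T .] }  — shift, reduce
  I14: { [P → . g], [P → . y g y], [T → T g . P] }  — shift
  I15: { [P → . g], [P → . y g y], [T → P P . P] }  — shift
  I16: { [T → P P P .] }  — reduce
  I17: { [D → P y . num], [P → y . g y] }  — shift
  I18: { [D → P y num .] }  — reduce

Conflict in state I11:
  Shift-reduce conflict between [P → g .] and [P → . g]
So the grammar is NOT LR(0).

Answer: No. Shift-reduce conflict between [P → g .] and [P → . g]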